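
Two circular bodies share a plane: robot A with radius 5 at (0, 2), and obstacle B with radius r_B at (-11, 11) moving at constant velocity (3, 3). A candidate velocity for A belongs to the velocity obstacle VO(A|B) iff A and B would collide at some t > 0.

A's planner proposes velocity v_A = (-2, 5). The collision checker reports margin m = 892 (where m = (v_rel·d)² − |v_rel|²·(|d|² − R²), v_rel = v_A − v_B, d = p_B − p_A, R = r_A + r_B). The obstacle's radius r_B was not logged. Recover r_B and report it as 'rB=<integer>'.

m = 892
d = (-11, 9);  v_rel = (-5, 2),  |v_rel|² = 29
v_rel×d = (-5)·(9) − (2)·(-11) = -23
since m = R²·29 − (-23)²:  R² = (529 + 892) / 29 = 49
R = √49 = 7  ⇒  r_B = 7 − 5 = 2

rB=2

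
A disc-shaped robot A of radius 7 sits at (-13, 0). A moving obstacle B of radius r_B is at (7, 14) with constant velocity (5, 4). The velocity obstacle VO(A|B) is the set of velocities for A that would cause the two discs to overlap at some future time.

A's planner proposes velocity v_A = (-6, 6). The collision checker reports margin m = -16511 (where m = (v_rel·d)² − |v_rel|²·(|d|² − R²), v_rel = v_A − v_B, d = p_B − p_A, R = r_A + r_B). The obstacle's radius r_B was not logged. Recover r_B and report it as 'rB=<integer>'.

m = -16511
d = (20, 14);  v_rel = (-11, 2),  |v_rel|² = 125
v_rel×d = (-11)·(14) − (2)·(20) = -194
since m = R²·125 − (-194)²:  R² = (37636 + -16511) / 125 = 169
R = √169 = 13  ⇒  r_B = 13 − 7 = 6

rB=6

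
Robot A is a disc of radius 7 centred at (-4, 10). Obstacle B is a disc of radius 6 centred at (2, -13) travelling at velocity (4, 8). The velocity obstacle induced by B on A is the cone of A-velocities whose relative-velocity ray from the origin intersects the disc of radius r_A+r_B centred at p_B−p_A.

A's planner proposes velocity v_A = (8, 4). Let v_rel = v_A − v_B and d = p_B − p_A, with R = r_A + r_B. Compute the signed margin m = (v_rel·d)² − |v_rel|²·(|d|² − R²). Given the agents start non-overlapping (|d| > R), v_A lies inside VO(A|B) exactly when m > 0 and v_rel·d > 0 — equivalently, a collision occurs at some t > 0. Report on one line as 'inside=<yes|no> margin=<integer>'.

d = (6, -23),  |d|² = 565;  R = 7+6 = 13,  c = 565−13² = 396
v_rel = (4, -4),  |v_rel|² = 32;  v_rel·d = (4)·(6) + (-4)·(-23) = 116
32·t² − 232·t + 396 = 0  ⇒  m = 116² − 32·396 = 784
m = 784 > 0,  v_rel·d = 116 > 0  ⇒  inside

inside=yes margin=784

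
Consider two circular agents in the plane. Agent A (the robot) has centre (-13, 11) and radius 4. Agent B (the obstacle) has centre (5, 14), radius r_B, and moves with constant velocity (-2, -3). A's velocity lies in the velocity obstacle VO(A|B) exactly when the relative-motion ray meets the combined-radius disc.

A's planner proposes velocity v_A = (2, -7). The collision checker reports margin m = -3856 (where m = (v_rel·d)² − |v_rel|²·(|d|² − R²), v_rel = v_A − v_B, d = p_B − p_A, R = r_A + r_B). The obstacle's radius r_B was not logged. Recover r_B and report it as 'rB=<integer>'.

m = -3856
d = (18, 3);  v_rel = (4, -4),  |v_rel|² = 32
v_rel×d = (4)·(3) − (-4)·(18) = 84
since m = R²·32 − 84²:  R² = (7056 + -3856) / 32 = 100
R = √100 = 10  ⇒  r_B = 10 − 4 = 6

rB=6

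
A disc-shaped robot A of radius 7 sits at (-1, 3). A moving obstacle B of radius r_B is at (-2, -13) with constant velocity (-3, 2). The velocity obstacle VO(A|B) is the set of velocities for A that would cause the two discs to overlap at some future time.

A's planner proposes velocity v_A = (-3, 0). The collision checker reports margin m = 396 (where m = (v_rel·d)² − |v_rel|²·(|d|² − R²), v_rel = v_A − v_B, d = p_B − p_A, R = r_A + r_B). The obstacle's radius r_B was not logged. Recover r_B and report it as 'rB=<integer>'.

m = 396
d = (-1, -16);  v_rel = (0, -2),  |v_rel|² = 4
v_rel×d = (0)·(-16) − (-2)·(-1) = -2
since m = R²·4 − (-2)²:  R² = (4 + 396) / 4 = 100
R = √100 = 10  ⇒  r_B = 10 − 7 = 3

rB=3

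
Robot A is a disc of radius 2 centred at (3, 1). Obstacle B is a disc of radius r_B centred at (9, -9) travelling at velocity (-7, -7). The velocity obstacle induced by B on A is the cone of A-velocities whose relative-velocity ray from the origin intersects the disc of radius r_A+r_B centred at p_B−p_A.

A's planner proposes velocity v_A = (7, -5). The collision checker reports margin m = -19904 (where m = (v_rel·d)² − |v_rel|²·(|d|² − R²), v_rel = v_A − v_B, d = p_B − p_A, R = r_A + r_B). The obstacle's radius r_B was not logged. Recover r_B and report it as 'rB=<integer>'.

m = -19904
d = (6, -10);  v_rel = (14, 2),  |v_rel|² = 200
v_rel×d = (14)·(-10) − (2)·(6) = -152
since m = R²·200 − (-152)²:  R² = (23104 + -19904) / 200 = 16
R = √16 = 4  ⇒  r_B = 4 − 2 = 2

rB=2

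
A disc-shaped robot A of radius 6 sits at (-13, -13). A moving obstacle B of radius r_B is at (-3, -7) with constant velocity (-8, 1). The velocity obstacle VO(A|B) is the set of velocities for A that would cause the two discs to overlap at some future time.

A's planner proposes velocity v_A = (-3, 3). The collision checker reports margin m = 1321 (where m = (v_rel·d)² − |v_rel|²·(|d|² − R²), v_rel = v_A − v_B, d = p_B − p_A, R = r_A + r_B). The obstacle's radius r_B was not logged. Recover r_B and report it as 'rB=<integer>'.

m = 1321
d = (10, 6);  v_rel = (5, 2),  |v_rel|² = 29
v_rel×d = (5)·(6) − (2)·(10) = 10
since m = R²·29 − 10²:  R² = (100 + 1321) / 29 = 49
R = √49 = 7  ⇒  r_B = 7 − 6 = 1

rB=1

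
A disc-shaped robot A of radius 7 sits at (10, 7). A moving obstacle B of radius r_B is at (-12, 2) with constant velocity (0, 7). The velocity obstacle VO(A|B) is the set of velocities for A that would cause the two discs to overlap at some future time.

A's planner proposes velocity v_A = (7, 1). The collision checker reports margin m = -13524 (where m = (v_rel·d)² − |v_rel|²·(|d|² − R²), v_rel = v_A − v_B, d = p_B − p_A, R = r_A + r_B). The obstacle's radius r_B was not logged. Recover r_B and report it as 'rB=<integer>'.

m = -13524
d = (-22, -5);  v_rel = (7, -6),  |v_rel|² = 85
v_rel×d = (7)·(-5) − (-6)·(-22) = -167
since m = R²·85 − (-167)²:  R² = (27889 + -13524) / 85 = 169
R = √169 = 13  ⇒  r_B = 13 − 7 = 6

rB=6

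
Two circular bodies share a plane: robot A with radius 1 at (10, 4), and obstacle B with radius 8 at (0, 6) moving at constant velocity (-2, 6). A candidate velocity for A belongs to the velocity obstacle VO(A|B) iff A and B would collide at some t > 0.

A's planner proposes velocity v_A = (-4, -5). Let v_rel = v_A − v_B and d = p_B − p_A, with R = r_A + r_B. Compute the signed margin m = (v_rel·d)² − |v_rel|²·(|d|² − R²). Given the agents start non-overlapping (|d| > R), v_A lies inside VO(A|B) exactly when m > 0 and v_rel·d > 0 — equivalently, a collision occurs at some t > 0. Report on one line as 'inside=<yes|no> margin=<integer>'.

d = (-10, 2),  |d|² = 104;  R = 1+8 = 9,  c = 104−9² = 23
v_rel = (-2, -11),  |v_rel|² = 125;  v_rel·d = (-2)·(-10) + (-11)·(2) = -2
125·t² + 4·t + 23 = 0  ⇒  m = (-2)² − 125·23 = -2871
m = -2871 < 0,  v_rel·d = -2 < 0  ⇒  outside

inside=no margin=-2871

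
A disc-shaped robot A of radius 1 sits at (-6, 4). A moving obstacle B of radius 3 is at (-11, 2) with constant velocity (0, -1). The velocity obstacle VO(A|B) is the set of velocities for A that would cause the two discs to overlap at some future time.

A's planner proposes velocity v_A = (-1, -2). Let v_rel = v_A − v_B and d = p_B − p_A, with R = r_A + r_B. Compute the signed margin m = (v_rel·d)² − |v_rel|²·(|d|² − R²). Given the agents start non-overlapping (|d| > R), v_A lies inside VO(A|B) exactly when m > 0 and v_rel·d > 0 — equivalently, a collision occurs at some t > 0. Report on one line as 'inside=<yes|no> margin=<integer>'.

d = (-5, -2),  |d|² = 29;  R = 1+3 = 4,  c = 29−4² = 13
v_rel = (-1, -1),  |v_rel|² = 2;  v_rel·d = (-1)·(-5) + (-1)·(-2) = 7
2·t² − 14·t + 13 = 0  ⇒  m = 7² − 2·13 = 23
m = 23 > 0,  v_rel·d = 7 > 0  ⇒  inside

inside=yes margin=23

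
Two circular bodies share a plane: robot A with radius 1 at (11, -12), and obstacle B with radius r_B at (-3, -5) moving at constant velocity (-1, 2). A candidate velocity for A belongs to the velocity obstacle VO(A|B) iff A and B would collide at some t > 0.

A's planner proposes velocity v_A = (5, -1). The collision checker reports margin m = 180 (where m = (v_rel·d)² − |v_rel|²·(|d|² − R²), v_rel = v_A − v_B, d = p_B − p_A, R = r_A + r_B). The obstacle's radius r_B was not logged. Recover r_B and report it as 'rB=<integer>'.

m = 180
d = (-14, 7);  v_rel = (6, -3),  |v_rel|² = 45
v_rel×d = (6)·(7) − (-3)·(-14) = 0
since m = R²·45 − 0²:  R² = (0 + 180) / 45 = 4
R = √4 = 2  ⇒  r_B = 2 − 1 = 1

rB=1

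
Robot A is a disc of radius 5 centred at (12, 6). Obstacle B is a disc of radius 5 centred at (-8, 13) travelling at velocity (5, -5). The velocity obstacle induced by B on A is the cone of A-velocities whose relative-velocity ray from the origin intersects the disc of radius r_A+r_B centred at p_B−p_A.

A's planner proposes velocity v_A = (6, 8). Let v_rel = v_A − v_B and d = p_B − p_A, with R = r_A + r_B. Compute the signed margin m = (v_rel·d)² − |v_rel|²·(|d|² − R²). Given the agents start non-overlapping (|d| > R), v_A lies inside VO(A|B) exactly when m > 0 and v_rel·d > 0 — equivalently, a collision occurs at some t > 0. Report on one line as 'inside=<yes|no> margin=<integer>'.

d = (-20, 7),  |d|² = 449;  R = 5+5 = 10,  c = 449−10² = 349
v_rel = (1, 13),  |v_rel|² = 170;  v_rel·d = (1)·(-20) + (13)·(7) = 71
170·t² − 142·t + 349 = 0  ⇒  m = 71² − 170·349 = -54289
m = -54289 < 0,  v_rel·d = 71 > 0  ⇒  outside

inside=no margin=-54289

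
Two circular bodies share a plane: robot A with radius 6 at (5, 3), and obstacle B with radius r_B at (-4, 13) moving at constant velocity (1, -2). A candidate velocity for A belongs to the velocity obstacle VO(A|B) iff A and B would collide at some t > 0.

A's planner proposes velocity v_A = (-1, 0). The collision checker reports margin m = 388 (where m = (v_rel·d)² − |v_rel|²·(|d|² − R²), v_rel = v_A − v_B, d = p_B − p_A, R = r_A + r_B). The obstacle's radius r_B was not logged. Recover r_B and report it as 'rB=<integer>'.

m = 388
d = (-9, 10);  v_rel = (-2, 2),  |v_rel|² = 8
v_rel×d = (-2)·(10) − (2)·(-9) = -2
since m = R²·8 − (-2)²:  R² = (4 + 388) / 8 = 49
R = √49 = 7  ⇒  r_B = 7 − 6 = 1

rB=1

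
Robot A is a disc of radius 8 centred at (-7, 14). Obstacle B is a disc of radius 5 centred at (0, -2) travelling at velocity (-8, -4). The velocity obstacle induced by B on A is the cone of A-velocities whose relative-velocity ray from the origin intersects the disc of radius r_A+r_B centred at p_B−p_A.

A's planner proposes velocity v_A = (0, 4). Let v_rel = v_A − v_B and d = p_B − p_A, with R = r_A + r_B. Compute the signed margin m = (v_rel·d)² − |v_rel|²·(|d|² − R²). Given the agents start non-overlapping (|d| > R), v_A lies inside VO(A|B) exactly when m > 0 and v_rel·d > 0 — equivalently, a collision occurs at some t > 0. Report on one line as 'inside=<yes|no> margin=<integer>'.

d = (7, -16),  |d|² = 305;  R = 8+5 = 13,  c = 305−13² = 136
v_rel = (8, 8),  |v_rel|² = 128;  v_rel·d = (8)·(7) + (8)·(-16) = -72
128·t² + 144·t + 136 = 0  ⇒  m = (-72)² − 128·136 = -12224
m = -12224 < 0,  v_rel·d = -72 < 0  ⇒  outside

inside=no margin=-12224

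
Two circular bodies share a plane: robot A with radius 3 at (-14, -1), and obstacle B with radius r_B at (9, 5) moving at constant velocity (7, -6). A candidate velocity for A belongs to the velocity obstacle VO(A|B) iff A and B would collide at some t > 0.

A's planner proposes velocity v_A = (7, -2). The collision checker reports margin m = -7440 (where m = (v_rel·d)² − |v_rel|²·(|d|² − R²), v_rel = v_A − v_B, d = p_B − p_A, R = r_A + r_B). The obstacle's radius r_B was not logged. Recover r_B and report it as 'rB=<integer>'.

m = -7440
d = (23, 6);  v_rel = (0, 4),  |v_rel|² = 16
v_rel×d = (0)·(6) − (4)·(23) = -92
since m = R²·16 − (-92)²:  R² = (8464 + -7440) / 16 = 64
R = √64 = 8  ⇒  r_B = 8 − 3 = 5

rB=5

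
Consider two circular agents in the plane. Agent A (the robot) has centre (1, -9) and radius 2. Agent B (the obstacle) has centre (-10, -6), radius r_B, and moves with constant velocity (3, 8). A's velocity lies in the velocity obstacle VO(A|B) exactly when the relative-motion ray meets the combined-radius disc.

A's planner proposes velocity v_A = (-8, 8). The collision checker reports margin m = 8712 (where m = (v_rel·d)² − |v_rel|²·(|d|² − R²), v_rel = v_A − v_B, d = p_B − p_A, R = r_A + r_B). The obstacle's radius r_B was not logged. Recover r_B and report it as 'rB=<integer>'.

m = 8712
d = (-11, 3);  v_rel = (-11, 0),  |v_rel|² = 121
v_rel×d = (-11)·(3) − (0)·(-11) = -33
since m = R²·121 − (-33)²:  R² = (1089 + 8712) / 121 = 81
R = √81 = 9  ⇒  r_B = 9 − 2 = 7

rB=7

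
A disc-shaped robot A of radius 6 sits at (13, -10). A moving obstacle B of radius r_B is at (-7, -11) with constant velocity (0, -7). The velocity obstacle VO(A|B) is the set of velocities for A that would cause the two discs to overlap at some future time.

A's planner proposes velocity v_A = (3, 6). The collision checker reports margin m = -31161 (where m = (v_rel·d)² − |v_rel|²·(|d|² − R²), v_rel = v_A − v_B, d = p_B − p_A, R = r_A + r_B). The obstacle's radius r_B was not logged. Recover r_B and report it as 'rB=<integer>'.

m = -31161
d = (-20, -1);  v_rel = (3, 13),  |v_rel|² = 178
v_rel×d = (3)·(-1) − (13)·(-20) = 257
since m = R²·178 − 257²:  R² = (66049 + -31161) / 178 = 196
R = √196 = 14  ⇒  r_B = 14 − 6 = 8

rB=8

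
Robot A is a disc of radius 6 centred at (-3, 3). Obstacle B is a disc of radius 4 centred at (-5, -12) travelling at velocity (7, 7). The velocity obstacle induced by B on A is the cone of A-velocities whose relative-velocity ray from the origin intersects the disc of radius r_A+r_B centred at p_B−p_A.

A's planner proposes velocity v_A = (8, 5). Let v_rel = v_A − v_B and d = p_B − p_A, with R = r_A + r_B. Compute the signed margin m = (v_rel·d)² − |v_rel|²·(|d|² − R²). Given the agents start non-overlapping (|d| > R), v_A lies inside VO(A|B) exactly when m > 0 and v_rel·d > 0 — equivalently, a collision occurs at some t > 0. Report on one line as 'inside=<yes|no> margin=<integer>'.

d = (-2, -15),  |d|² = 229;  R = 6+4 = 10,  c = 229−10² = 129
v_rel = (1, -2),  |v_rel|² = 5;  v_rel·d = (1)·(-2) + (-2)·(-15) = 28
5·t² − 56·t + 129 = 0  ⇒  m = 28² − 5·129 = 139
m = 139 > 0,  v_rel·d = 28 > 0  ⇒  inside

inside=yes margin=139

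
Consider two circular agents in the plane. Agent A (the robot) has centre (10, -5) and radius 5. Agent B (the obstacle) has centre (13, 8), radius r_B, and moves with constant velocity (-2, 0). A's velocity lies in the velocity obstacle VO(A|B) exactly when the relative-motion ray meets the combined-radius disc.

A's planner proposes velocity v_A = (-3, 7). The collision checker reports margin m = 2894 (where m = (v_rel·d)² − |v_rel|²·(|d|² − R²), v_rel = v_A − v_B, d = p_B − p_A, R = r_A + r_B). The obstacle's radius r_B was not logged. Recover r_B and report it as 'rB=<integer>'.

m = 2894
d = (3, 13);  v_rel = (-1, 7),  |v_rel|² = 50
v_rel×d = (-1)·(13) − (7)·(3) = -34
since m = R²·50 − (-34)²:  R² = (1156 + 2894) / 50 = 81
R = √81 = 9  ⇒  r_B = 9 − 5 = 4

rB=4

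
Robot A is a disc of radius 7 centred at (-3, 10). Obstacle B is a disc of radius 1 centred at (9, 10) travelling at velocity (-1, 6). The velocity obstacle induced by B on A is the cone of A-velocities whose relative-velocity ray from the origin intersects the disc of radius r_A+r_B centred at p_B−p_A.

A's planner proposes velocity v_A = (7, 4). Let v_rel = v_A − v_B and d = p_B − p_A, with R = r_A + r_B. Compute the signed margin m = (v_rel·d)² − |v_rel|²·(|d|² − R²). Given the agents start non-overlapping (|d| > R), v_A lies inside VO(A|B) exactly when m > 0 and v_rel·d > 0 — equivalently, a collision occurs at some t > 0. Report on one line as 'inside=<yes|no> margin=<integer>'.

d = (12, 0),  |d|² = 144;  R = 7+1 = 8,  c = 144−8² = 80
v_rel = (8, -2),  |v_rel|² = 68;  v_rel·d = (8)·(12) + (-2)·(0) = 96
68·t² − 192·t + 80 = 0  ⇒  m = 96² − 68·80 = 3776
m = 3776 > 0,  v_rel·d = 96 > 0  ⇒  inside

inside=yes margin=3776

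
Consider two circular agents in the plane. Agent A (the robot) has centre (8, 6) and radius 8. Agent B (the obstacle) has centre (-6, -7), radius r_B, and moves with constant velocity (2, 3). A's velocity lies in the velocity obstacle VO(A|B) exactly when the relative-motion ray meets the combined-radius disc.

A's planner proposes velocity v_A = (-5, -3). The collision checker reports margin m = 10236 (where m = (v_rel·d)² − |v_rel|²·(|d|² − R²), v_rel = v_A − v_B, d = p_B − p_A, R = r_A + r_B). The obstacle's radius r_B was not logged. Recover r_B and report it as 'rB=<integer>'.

m = 10236
d = (-14, -13);  v_rel = (-7, -6),  |v_rel|² = 85
v_rel×d = (-7)·(-13) − (-6)·(-14) = 7
since m = R²·85 − 7²:  R² = (49 + 10236) / 85 = 121
R = √121 = 11  ⇒  r_B = 11 − 8 = 3

rB=3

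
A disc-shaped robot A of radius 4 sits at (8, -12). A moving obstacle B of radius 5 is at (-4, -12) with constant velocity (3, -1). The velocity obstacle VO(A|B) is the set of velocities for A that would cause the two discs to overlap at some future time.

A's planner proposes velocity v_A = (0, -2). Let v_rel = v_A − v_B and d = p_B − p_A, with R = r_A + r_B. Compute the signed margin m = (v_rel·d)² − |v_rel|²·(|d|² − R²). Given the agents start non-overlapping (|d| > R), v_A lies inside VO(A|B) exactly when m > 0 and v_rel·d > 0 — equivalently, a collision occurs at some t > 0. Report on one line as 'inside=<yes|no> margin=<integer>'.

d = (-12, 0),  |d|² = 144;  R = 4+5 = 9,  c = 144−9² = 63
v_rel = (-3, -1),  |v_rel|² = 10;  v_rel·d = (-3)·(-12) + (-1)·(0) = 36
10·t² − 72·t + 63 = 0  ⇒  m = 36² − 10·63 = 666
m = 666 > 0,  v_rel·d = 36 > 0  ⇒  inside

inside=yes margin=666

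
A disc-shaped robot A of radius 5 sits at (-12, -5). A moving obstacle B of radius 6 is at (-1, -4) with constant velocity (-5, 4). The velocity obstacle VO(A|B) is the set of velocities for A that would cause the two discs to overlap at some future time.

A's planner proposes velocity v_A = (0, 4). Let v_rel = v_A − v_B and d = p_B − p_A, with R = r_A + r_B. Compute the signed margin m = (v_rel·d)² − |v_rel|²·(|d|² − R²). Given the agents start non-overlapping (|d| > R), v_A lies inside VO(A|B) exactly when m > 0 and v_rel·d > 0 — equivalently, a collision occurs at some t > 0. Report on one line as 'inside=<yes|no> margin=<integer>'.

d = (11, 1),  |d|² = 122;  R = 5+6 = 11,  c = 122−11² = 1
v_rel = (5, 0),  |v_rel|² = 25;  v_rel·d = (5)·(11) + (0)·(1) = 55
25·t² − 110·t + 1 = 0  ⇒  m = 55² − 25·1 = 3000
m = 3000 > 0,  v_rel·d = 55 > 0  ⇒  inside

inside=yes margin=3000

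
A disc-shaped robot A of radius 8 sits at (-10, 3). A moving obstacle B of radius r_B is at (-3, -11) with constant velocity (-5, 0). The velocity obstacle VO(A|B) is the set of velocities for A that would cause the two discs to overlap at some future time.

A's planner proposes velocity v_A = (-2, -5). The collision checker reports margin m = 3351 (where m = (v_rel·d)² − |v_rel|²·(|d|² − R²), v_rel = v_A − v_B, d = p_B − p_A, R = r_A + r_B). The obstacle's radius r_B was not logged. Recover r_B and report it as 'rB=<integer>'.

m = 3351
d = (7, -14);  v_rel = (3, -5),  |v_rel|² = 34
v_rel×d = (3)·(-14) − (-5)·(7) = -7
since m = R²·34 − (-7)²:  R² = (49 + 3351) / 34 = 100
R = √100 = 10  ⇒  r_B = 10 − 8 = 2

rB=2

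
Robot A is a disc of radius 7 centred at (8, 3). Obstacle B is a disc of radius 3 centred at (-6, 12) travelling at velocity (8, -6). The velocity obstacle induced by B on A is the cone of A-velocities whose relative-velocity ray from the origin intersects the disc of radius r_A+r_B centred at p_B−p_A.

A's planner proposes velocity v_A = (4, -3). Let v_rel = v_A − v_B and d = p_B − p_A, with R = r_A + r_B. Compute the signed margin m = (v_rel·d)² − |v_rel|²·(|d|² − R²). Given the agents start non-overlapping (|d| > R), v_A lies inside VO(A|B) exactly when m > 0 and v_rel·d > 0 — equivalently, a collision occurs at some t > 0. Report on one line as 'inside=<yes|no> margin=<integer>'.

d = (-14, 9),  |d|² = 277;  R = 7+3 = 10,  c = 277−10² = 177
v_rel = (-4, 3),  |v_rel|² = 25;  v_rel·d = (-4)·(-14) + (3)·(9) = 83
25·t² − 166·t + 177 = 0  ⇒  m = 83² − 25·177 = 2464
m = 2464 > 0,  v_rel·d = 83 > 0  ⇒  inside

inside=yes margin=2464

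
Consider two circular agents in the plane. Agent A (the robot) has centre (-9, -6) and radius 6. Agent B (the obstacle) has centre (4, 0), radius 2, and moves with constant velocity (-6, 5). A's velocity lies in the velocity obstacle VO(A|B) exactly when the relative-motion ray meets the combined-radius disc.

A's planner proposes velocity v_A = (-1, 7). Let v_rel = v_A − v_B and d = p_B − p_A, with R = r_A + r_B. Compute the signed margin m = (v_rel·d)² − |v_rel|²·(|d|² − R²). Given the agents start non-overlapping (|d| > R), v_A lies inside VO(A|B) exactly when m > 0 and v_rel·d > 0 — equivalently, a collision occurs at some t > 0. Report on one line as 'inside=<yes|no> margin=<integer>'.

d = (13, 6),  |d|² = 205;  R = 6+2 = 8,  c = 205−8² = 141
v_rel = (5, 2),  |v_rel|² = 29;  v_rel·d = (5)·(13) + (2)·(6) = 77
29·t² − 154·t + 141 = 0  ⇒  m = 77² − 29·141 = 1840
m = 1840 > 0,  v_rel·d = 77 > 0  ⇒  inside

inside=yes margin=1840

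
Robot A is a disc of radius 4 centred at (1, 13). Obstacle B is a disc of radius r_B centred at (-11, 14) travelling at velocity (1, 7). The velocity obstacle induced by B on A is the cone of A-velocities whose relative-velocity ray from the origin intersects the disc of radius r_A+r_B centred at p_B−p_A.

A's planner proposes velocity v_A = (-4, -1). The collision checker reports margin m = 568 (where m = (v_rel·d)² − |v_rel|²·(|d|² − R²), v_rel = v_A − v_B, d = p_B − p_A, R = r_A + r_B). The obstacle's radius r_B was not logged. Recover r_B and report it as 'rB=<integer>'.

m = 568
d = (-12, 1);  v_rel = (-5, -8),  |v_rel|² = 89
v_rel×d = (-5)·(1) − (-8)·(-12) = -101
since m = R²·89 − (-101)²:  R² = (10201 + 568) / 89 = 121
R = √121 = 11  ⇒  r_B = 11 − 4 = 7

rB=7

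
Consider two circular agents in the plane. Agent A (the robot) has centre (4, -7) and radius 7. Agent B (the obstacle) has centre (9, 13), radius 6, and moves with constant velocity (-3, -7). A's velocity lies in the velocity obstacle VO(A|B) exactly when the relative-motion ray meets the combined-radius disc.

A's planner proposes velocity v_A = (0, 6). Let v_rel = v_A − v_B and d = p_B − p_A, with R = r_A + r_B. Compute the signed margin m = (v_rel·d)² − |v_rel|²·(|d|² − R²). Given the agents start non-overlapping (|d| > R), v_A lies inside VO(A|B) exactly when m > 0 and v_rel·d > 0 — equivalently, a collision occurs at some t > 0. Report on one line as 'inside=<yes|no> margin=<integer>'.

d = (5, 20),  |d|² = 425;  R = 7+6 = 13,  c = 425−13² = 256
v_rel = (3, 13),  |v_rel|² = 178;  v_rel·d = (3)·(5) + (13)·(20) = 275
178·t² − 550·t + 256 = 0  ⇒  m = 275² − 178·256 = 30057
m = 30057 > 0,  v_rel·d = 275 > 0  ⇒  inside

inside=yes margin=30057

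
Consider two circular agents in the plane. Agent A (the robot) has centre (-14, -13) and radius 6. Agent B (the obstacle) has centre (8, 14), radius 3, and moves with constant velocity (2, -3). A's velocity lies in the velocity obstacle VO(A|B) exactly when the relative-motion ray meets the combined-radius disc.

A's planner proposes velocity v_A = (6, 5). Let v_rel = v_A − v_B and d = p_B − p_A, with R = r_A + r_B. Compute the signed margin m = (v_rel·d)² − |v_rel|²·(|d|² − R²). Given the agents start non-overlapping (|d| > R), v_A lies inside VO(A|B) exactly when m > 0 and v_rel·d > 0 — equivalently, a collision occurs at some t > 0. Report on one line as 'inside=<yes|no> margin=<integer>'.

d = (22, 27),  |d|² = 1213;  R = 6+3 = 9,  c = 1213−9² = 1132
v_rel = (4, 8),  |v_rel|² = 80;  v_rel·d = (4)·(22) + (8)·(27) = 304
80·t² − 608·t + 1132 = 0  ⇒  m = 304² − 80·1132 = 1856
m = 1856 > 0,  v_rel·d = 304 > 0  ⇒  inside

inside=yes margin=1856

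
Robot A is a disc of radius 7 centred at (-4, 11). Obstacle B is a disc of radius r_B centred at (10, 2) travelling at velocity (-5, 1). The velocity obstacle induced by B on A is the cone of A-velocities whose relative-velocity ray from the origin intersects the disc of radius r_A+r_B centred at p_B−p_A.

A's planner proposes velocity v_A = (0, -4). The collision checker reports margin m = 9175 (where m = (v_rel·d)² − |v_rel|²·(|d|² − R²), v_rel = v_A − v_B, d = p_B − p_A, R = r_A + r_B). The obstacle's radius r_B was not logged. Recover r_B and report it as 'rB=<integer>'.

m = 9175
d = (14, -9);  v_rel = (5, -5),  |v_rel|² = 50
v_rel×d = (5)·(-9) − (-5)·(14) = 25
since m = R²·50 − 25²:  R² = (625 + 9175) / 50 = 196
R = √196 = 14  ⇒  r_B = 14 − 7 = 7

rB=7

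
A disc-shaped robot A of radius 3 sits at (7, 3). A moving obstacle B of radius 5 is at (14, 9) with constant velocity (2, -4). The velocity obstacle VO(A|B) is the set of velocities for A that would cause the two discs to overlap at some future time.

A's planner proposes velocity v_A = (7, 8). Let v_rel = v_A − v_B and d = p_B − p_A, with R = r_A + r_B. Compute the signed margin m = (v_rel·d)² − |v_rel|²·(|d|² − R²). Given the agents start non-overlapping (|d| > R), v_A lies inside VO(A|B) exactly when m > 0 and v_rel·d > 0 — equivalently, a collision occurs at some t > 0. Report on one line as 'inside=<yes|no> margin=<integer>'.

d = (7, 6),  |d|² = 85;  R = 3+5 = 8,  c = 85−8² = 21
v_rel = (5, 12),  |v_rel|² = 169;  v_rel·d = (5)·(7) + (12)·(6) = 107
169·t² − 214·t + 21 = 0  ⇒  m = 107² − 169·21 = 7900
m = 7900 > 0,  v_rel·d = 107 > 0  ⇒  inside

inside=yes margin=7900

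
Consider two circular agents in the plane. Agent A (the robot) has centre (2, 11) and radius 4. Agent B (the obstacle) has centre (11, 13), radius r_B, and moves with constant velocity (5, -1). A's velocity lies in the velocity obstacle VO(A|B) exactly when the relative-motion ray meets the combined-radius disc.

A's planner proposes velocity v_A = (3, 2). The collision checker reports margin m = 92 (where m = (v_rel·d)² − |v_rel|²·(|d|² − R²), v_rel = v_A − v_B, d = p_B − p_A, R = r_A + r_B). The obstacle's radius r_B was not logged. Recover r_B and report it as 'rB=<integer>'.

m = 92
d = (9, 2);  v_rel = (-2, 3),  |v_rel|² = 13
v_rel×d = (-2)·(2) − (3)·(9) = -31
since m = R²·13 − (-31)²:  R² = (961 + 92) / 13 = 81
R = √81 = 9  ⇒  r_B = 9 − 4 = 5

rB=5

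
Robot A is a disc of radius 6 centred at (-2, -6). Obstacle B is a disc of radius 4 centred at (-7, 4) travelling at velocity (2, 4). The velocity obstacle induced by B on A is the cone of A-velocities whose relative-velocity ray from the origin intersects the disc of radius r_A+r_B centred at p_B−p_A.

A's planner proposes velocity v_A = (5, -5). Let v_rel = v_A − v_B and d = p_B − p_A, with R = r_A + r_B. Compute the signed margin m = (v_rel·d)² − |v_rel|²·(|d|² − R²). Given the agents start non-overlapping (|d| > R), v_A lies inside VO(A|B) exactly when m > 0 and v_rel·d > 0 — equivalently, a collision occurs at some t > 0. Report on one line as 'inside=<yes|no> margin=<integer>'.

d = (-5, 10),  |d|² = 125;  R = 6+4 = 10,  c = 125−10² = 25
v_rel = (3, -9),  |v_rel|² = 90;  v_rel·d = (3)·(-5) + (-9)·(10) = -105
90·t² + 210·t + 25 = 0  ⇒  m = (-105)² − 90·25 = 8775
m = 8775 > 0,  v_rel·d = -105 < 0  ⇒  outside

inside=no margin=8775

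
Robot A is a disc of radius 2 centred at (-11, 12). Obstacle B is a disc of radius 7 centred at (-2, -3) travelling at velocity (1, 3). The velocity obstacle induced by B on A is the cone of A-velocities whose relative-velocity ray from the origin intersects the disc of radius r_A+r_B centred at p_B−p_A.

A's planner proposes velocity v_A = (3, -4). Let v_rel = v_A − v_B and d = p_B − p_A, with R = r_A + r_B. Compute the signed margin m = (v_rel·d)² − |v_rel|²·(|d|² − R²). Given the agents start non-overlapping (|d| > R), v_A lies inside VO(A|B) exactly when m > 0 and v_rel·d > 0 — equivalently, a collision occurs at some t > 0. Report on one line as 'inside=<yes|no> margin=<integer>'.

d = (9, -15),  |d|² = 306;  R = 2+7 = 9,  c = 306−9² = 225
v_rel = (2, -7),  |v_rel|² = 53;  v_rel·d = (2)·(9) + (-7)·(-15) = 123
53·t² − 246·t + 225 = 0  ⇒  m = 123² − 53·225 = 3204
m = 3204 > 0,  v_rel·d = 123 > 0  ⇒  inside

inside=yes margin=3204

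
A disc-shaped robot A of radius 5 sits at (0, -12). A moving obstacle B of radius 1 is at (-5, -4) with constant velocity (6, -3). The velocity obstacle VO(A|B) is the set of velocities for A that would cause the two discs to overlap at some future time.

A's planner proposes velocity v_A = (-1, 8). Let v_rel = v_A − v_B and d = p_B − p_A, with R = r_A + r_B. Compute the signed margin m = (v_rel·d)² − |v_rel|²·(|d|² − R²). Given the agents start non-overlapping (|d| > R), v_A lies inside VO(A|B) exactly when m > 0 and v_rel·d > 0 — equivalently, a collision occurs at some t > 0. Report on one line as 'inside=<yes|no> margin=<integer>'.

d = (-5, 8),  |d|² = 89;  R = 5+1 = 6,  c = 89−6² = 53
v_rel = (-7, 11),  |v_rel|² = 170;  v_rel·d = (-7)·(-5) + (11)·(8) = 123
170·t² − 246·t + 53 = 0  ⇒  m = 123² − 170·53 = 6119
m = 6119 > 0,  v_rel·d = 123 > 0  ⇒  inside

inside=yes margin=6119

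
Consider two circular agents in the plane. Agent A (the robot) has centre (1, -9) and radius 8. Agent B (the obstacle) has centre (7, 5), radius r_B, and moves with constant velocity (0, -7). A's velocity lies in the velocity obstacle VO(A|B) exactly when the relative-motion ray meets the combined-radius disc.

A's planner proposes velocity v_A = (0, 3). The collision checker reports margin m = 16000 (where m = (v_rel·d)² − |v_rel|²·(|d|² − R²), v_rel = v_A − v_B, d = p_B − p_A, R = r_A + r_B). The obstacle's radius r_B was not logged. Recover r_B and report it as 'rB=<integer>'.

m = 16000
d = (6, 14);  v_rel = (0, 10),  |v_rel|² = 100
v_rel×d = (0)·(14) − (10)·(6) = -60
since m = R²·100 − (-60)²:  R² = (3600 + 16000) / 100 = 196
R = √196 = 14  ⇒  r_B = 14 − 8 = 6

rB=6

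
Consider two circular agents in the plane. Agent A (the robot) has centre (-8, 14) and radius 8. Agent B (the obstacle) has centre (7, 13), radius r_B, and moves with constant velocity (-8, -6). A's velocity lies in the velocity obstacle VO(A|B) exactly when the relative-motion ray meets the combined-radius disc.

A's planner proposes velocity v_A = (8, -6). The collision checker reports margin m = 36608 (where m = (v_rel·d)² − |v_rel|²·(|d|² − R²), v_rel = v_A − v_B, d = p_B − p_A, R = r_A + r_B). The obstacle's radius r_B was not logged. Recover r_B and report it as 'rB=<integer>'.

m = 36608
d = (15, -1);  v_rel = (16, 0),  |v_rel|² = 256
v_rel×d = (16)·(-1) − (0)·(15) = -16
since m = R²·256 − (-16)²:  R² = (256 + 36608) / 256 = 144
R = √144 = 12  ⇒  r_B = 12 − 8 = 4

rB=4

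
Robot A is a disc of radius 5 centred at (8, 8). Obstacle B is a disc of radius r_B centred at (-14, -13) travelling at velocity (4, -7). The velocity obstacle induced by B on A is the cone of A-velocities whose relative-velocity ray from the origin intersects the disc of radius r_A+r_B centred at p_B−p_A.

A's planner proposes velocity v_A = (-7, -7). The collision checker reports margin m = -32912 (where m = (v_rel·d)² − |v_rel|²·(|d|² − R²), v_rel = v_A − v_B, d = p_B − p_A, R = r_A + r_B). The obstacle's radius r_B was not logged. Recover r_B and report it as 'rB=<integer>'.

m = -32912
d = (-22, -21);  v_rel = (-11, 0),  |v_rel|² = 121
v_rel×d = (-11)·(-21) − (0)·(-22) = 231
since m = R²·121 − 231²:  R² = (53361 + -32912) / 121 = 169
R = √169 = 13  ⇒  r_B = 13 − 5 = 8

rB=8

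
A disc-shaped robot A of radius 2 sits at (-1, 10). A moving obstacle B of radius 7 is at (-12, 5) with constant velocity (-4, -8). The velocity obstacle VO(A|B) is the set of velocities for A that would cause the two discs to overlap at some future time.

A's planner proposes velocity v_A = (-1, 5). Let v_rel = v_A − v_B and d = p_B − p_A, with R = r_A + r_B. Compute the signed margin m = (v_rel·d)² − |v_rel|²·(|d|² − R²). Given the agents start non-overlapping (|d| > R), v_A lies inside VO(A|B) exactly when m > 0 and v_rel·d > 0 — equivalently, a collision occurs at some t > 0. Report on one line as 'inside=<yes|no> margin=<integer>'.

d = (-11, -5),  |d|² = 146;  R = 2+7 = 9,  c = 146−9² = 65
v_rel = (3, 13),  |v_rel|² = 178;  v_rel·d = (3)·(-11) + (13)·(-5) = -98
178·t² + 196·t + 65 = 0  ⇒  m = (-98)² − 178·65 = -1966
m = -1966 < 0,  v_rel·d = -98 < 0  ⇒  outside

inside=no margin=-1966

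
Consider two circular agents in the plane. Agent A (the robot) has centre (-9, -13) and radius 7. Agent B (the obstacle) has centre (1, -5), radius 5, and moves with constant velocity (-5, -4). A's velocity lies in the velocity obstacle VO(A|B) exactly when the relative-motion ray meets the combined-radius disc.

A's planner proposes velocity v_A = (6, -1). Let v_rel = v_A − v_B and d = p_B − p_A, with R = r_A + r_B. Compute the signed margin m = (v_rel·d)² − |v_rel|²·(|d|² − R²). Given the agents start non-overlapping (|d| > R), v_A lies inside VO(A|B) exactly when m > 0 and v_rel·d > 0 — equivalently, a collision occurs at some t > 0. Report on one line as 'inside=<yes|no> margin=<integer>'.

d = (10, 8),  |d|² = 164;  R = 7+5 = 12,  c = 164−12² = 20
v_rel = (11, 3),  |v_rel|² = 130;  v_rel·d = (11)·(10) + (3)·(8) = 134
130·t² − 268·t + 20 = 0  ⇒  m = 134² − 130·20 = 15356
m = 15356 > 0,  v_rel·d = 134 > 0  ⇒  inside

inside=yes margin=15356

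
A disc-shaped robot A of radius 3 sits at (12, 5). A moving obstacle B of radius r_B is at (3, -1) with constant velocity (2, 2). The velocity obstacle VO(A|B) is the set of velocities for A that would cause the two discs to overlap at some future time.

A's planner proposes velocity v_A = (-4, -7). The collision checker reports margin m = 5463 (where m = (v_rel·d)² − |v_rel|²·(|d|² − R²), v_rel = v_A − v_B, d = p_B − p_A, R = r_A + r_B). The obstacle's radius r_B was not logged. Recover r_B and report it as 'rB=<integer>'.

m = 5463
d = (-9, -6);  v_rel = (-6, -9),  |v_rel|² = 117
v_rel×d = (-6)·(-6) − (-9)·(-9) = -45
since m = R²·117 − (-45)²:  R² = (2025 + 5463) / 117 = 64
R = √64 = 8  ⇒  r_B = 8 − 3 = 5

rB=5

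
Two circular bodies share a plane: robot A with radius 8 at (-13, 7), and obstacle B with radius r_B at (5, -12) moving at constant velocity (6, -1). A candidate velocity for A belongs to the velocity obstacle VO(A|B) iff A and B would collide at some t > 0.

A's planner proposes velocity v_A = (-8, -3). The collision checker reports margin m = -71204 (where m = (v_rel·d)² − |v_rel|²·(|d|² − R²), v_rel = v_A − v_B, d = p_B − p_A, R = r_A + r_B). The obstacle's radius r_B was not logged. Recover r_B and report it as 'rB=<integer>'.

m = -71204
d = (18, -19);  v_rel = (-14, -2),  |v_rel|² = 200
v_rel×d = (-14)·(-19) − (-2)·(18) = 302
since m = R²·200 − 302²:  R² = (91204 + -71204) / 200 = 100
R = √100 = 10  ⇒  r_B = 10 − 8 = 2

rB=2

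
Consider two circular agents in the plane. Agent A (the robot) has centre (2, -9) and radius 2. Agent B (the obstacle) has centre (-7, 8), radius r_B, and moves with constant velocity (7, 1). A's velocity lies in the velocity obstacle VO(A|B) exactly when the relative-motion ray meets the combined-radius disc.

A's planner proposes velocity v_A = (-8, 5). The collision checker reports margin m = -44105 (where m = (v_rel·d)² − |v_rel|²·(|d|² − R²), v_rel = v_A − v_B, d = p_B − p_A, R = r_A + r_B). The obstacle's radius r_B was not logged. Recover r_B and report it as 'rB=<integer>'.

m = -44105
d = (-9, 17);  v_rel = (-15, 4),  |v_rel|² = 241
v_rel×d = (-15)·(17) − (4)·(-9) = -219
since m = R²·241 − (-219)²:  R² = (47961 + -44105) / 241 = 16
R = √16 = 4  ⇒  r_B = 4 − 2 = 2

rB=2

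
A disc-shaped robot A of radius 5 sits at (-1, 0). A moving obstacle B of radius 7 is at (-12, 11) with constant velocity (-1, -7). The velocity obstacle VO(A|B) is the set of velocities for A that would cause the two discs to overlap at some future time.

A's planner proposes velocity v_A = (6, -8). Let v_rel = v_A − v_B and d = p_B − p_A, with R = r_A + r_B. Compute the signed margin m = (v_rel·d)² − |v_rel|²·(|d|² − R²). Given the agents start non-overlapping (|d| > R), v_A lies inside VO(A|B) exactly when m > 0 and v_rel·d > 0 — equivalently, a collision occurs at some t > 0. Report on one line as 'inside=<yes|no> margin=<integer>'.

d = (-11, 11),  |d|² = 242;  R = 5+7 = 12,  c = 242−12² = 98
v_rel = (7, -1),  |v_rel|² = 50;  v_rel·d = (7)·(-11) + (-1)·(11) = -88
50·t² + 176·t + 98 = 0  ⇒  m = (-88)² − 50·98 = 2844
m = 2844 > 0,  v_rel·d = -88 < 0  ⇒  outside

inside=no margin=2844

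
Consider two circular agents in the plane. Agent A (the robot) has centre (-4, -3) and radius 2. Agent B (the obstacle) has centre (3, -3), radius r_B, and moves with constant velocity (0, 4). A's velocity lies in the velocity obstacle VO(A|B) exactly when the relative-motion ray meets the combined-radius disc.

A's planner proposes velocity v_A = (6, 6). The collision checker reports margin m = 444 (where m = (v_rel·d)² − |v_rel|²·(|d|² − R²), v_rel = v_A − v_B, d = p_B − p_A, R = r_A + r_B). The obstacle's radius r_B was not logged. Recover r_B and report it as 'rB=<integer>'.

m = 444
d = (7, 0);  v_rel = (6, 2),  |v_rel|² = 40
v_rel×d = (6)·(0) − (2)·(7) = -14
since m = R²·40 − (-14)²:  R² = (196 + 444) / 40 = 16
R = √16 = 4  ⇒  r_B = 4 − 2 = 2

rB=2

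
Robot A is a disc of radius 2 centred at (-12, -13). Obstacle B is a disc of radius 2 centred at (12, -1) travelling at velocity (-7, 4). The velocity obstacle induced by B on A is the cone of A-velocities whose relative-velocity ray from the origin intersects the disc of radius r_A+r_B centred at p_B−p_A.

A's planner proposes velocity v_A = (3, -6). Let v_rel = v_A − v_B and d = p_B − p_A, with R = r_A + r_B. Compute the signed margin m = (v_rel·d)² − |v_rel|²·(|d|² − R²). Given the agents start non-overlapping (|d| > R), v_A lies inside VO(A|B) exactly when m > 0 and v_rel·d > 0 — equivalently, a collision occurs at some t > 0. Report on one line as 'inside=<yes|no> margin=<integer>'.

d = (24, 12),  |d|² = 720;  R = 2+2 = 4,  c = 720−4² = 704
v_rel = (10, -10),  |v_rel|² = 200;  v_rel·d = (10)·(24) + (-10)·(12) = 120
200·t² − 240·t + 704 = 0  ⇒  m = 120² − 200·704 = -126400
m = -126400 < 0,  v_rel·d = 120 > 0  ⇒  outside

inside=no margin=-126400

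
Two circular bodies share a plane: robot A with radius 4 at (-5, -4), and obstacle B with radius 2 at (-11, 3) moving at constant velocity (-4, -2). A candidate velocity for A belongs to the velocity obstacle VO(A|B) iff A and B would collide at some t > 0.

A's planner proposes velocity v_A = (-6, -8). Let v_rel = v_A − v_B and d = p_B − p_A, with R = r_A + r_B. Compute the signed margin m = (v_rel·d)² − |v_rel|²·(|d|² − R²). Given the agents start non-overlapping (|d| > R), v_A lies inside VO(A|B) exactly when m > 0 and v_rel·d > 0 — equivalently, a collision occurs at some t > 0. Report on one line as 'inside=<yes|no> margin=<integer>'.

d = (-6, 7),  |d|² = 85;  R = 4+2 = 6,  c = 85−6² = 49
v_rel = (-2, -6),  |v_rel|² = 40;  v_rel·d = (-2)·(-6) + (-6)·(7) = -30
40·t² + 60·t + 49 = 0  ⇒  m = (-30)² − 40·49 = -1060
m = -1060 < 0,  v_rel·d = -30 < 0  ⇒  outside

inside=no margin=-1060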